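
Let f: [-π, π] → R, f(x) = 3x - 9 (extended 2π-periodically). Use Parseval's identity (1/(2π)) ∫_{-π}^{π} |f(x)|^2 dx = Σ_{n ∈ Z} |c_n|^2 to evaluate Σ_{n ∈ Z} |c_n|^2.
Σ |c_n|^2 = 3π^2 + 81

Expand and integrate term by term over [-π, π]:
  ∫ (3x)^2 dx = 9·(2π^3/3); ∫ 2·3·(-9)·x dx = 0 (odd integrand); ∫ (-9)^2 dx = 81·2π.
So (1/(2π)) ∫_{-π}^{π} (3x - 9)^2 dx = 9π^2/3 + 81 = 3π^2 + 81.
Parseval ⇒ Σ |c_n|^2 = 3π^2 + 81.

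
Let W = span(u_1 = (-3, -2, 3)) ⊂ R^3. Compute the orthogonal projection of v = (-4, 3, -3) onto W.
proj_W(v) = (9/22, 3/11, -9/22)

Set up U = [u_1 | ... | u_1] ∈ R^(3×1). The projector onto W = col(U) is P = U (U^T U)^(-1) U^T.
Compute U^T U =
  [22],
and U^T v = (-3).
Solve U^T U · c = U^T v for the coefficients: c = (-3/22). The projection is proj_W(v) = U c.
Check: (v - proj_W(v)) · u_1 = 0  (should be 0).
Result: proj_W(v) = (9/22, 3/11, -9/22).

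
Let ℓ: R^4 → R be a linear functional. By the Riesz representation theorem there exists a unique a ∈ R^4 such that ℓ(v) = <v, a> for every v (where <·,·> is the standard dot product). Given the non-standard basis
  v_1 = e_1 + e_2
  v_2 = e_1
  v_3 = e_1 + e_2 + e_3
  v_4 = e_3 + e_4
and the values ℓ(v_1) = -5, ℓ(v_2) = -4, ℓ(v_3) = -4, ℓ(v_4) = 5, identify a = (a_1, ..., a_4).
a = (-4, -1, 1, 4)

Write a = (a_1, ..., a_4) in the standard basis. For each basis vector v_i, ℓ(v_i) = <v_i, a> is a linear equation in the a_j's. Collect the n equations into a matrix system V a = ℓ, where row i of V is v_i (expressed in the standard basis). Since V is invertible (lower-triangular with 1s on the diagonal, up to permutation), solve by back-substitution:
  V =
[[1, 1, 0, 0],
 [1, 0, 0, 0],
 [1, 1, 1, 0],
 [0, 0, 1, 1]]
  V a = (-5, -4, -4, 5)
Solving gives a = (-4, -1, 1, 4).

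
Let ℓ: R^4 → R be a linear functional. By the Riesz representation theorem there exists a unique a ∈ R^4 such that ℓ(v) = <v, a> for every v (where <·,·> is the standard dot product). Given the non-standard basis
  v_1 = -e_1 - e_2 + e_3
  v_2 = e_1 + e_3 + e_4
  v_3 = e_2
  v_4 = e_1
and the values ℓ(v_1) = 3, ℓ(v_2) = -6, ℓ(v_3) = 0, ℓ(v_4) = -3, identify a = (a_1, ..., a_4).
a = (-3, 0, 0, -3)

Write a = (a_1, ..., a_4) in the standard basis. For each basis vector v_i, ℓ(v_i) = <v_i, a> is a linear equation in the a_j's. Collect the n equations into a matrix system V a = ℓ, where row i of V is v_i (expressed in the standard basis). Since V is invertible (lower-triangular with 1s on the diagonal, up to permutation), solve by back-substitution:
  V =
[[-1, -1, 1, 0],
 [1, 0, 1, 1],
 [0, 1, 0, 0],
 [1, 0, 0, 0]]
  V a = (3, -6, 0, -3)
Solving gives a = (-3, 0, 0, -3).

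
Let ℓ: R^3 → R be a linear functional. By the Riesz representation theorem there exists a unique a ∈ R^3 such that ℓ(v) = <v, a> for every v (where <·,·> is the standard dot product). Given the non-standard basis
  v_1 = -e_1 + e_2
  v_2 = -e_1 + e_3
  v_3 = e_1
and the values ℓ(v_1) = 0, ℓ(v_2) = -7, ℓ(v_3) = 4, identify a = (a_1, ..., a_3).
a = (4, 4, -3)

Write a = (a_1, ..., a_3) in the standard basis. For each basis vector v_i, ℓ(v_i) = <v_i, a> is a linear equation in the a_j's. Collect the n equations into a matrix system V a = ℓ, where row i of V is v_i (expressed in the standard basis). Since V is invertible (lower-triangular with 1s on the diagonal, up to permutation), solve by back-substitution:
  V =
[[-1, 1, 0],
 [-1, 0, 1],
 [1, 0, 0]]
  V a = (0, -7, 4)
Solving gives a = (4, 4, -3).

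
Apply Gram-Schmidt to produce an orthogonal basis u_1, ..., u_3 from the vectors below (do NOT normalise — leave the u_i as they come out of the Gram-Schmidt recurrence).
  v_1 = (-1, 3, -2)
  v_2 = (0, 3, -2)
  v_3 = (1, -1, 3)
Orthogonal basis:
  u_1 = (-1, 3, -2)
  u_2 = (13/14, 3/14, -1/7)
  u_3 = (0, 14/13, 21/13)

Apply the Gram-Schmidt recurrence
  u_1 = v_1
  u_i = v_i − Σ_{j<i} ((v_i · u_j) / (u_j · u_j)) · u_j.

Step by step this gives:
  u_1 = (-1, 3, -2)
  u_2 = (13/14, 3/14, -1/7)
  u_3 = (0, 14/13, 21/13)

Orthogonality check:
  u_2 · u_1 = 0 (should be 0)
  u_3 · u_1 = 0 (should be 0)
  u_3 · u_2 = 0 (should be 0)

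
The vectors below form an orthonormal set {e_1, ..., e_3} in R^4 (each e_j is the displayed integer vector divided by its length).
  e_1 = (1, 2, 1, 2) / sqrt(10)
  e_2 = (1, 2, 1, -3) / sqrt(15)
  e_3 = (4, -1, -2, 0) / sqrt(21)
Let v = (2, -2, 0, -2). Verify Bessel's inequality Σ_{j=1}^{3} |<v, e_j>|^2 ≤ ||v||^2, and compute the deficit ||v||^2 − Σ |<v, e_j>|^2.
Σ |<v, e_j>|^2 = 66/7; ||v||^2 = 12; deficit = 18/7

Write each e_j = u_j / sqrt(<u_j, u_j>) where u_j is the displayed integer vector. Then <v, e_j> = <v, u_j> / sqrt(<u_j, u_j>), so |<v, e_j>|^2 = <v, u_j>^2 / <u_j, u_j>.
Coefficients: <v, e_1> = -6/sqrt(10), <v, e_2> = 4/sqrt(15), <v, e_3> = 10/sqrt(21).
Square and sum: Σ |<v, e_j>|^2 = 66/7.
Compute ||v||^2 = v·v = 12.
Deficit = 12 − 66/7 = 18/7 ≥ 0, confirming Bessel's inequality. (The deficit equals ||v − Σ <v,e_j> e_j||^2, the squared distance from v to span{e_j}.)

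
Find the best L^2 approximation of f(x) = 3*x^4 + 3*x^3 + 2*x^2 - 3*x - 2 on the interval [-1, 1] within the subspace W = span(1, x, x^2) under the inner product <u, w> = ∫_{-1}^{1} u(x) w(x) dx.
g(x) = 32*x^2/7 - 6*x/5 - 79/35

The best approximation g ∈ W is the orthogonal projection of f onto W. Writing g = a_0 + a_1 x + a_2 x^2, the coefficients solve the normal equations G · a = b where
  G_{ij} = <φ_i, φ_j> and b_i = <f, φ_i>, with φ_0 = 1, φ_1 = x, φ_2 = x^2.
G =
  [2, 0, 2/3]
  [0, 2/3, 0]
  [2/3, 0, 2/5],
b = (-22/15, -4/5, 34/105).
Solving gives a_0 = -79/35, a_1 = -6/5, a_2 = 32/7, so
  g(x) = 32*x^2/7 - 6*x/5 - 79/35.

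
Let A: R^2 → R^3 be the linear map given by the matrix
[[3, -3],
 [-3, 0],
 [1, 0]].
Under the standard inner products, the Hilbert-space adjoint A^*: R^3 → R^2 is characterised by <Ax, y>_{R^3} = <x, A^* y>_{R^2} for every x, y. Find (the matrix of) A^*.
A^* = A^T =
[[3, -3, 1],
 [-3, 0, 0]]

For real matrices with standard dot products, the defining identity <Ax, y> = <x, A^* y> gives (Ax)^T y = x^T (A^*) y, i.e. x^T A^T y = x^T (A^*) y. Since this holds for all x, y, we must have A^* = A^T. Therefore
A^* =
[[3, -3, 1],
 [-3, 0, 0]].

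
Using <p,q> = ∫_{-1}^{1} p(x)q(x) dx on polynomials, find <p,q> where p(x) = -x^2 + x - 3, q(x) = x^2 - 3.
<p,q> = 88/5

Expand the product: p(x)·q(x) = -x^4 + x^3 - 3*x + 9.
∫_{-1}^{1} of each monomial x^k gives [2/(k+1) if k even, 0 if k odd]. Integrating term-by-term (or equivalently evaluating the antiderivative F(x) = -x^5/5 + x^4/4 - 3*x^2/2 + 9*x at the endpoints):
  F(1) − F(−1) = 151/20 − (-201/20) = 88/5.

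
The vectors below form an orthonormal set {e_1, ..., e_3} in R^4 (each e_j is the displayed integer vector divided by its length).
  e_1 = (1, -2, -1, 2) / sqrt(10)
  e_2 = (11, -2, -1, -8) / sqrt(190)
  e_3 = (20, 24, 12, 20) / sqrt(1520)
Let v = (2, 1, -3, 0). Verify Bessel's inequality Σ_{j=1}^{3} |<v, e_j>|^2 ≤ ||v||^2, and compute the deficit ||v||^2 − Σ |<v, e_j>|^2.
Σ |<v, e_j>|^2 = 21/5; ||v||^2 = 14; deficit = 49/5

Write each e_j = u_j / sqrt(<u_j, u_j>) where u_j is the displayed integer vector. Then <v, e_j> = <v, u_j> / sqrt(<u_j, u_j>), so |<v, e_j>|^2 = <v, u_j>^2 / <u_j, u_j>.
Coefficients: <v, e_1> = 3/sqrt(10), <v, e_2> = 23/sqrt(190), <v, e_3> = 28/sqrt(1520).
Square and sum: Σ |<v, e_j>|^2 = 21/5.
Compute ||v||^2 = v·v = 14.
Deficit = 14 − 21/5 = 49/5 ≥ 0, confirming Bessel's inequality. (The deficit equals ||v − Σ <v,e_j> e_j||^2, the squared distance from v to span{e_j}.)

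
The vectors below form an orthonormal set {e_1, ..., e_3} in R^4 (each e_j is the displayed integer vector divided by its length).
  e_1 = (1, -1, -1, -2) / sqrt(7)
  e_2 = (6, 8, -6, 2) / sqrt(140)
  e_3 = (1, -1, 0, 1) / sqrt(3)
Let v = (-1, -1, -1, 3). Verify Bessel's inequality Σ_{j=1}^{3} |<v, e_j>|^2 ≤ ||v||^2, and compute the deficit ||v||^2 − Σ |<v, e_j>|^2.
Σ |<v, e_j>|^2 = 33/5; ||v||^2 = 12; deficit = 27/5

Write each e_j = u_j / sqrt(<u_j, u_j>) where u_j is the displayed integer vector. Then <v, e_j> = <v, u_j> / sqrt(<u_j, u_j>), so |<v, e_j>|^2 = <v, u_j>^2 / <u_j, u_j>.
Coefficients: <v, e_1> = -5/sqrt(7), <v, e_2> = -2/sqrt(140), <v, e_3> = 3/sqrt(3).
Square and sum: Σ |<v, e_j>|^2 = 33/5.
Compute ||v||^2 = v·v = 12.
Deficit = 12 − 33/5 = 27/5 ≥ 0, confirming Bessel's inequality. (The deficit equals ||v − Σ <v,e_j> e_j||^2, the squared distance from v to span{e_j}.)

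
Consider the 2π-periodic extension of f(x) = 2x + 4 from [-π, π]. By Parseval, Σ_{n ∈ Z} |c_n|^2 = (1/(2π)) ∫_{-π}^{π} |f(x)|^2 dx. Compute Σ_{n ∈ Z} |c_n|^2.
Σ |c_n|^2 = 4π^2/3 + 16

Expand and integrate term by term over [-π, π]:
  ∫ (2x)^2 dx = 4·(2π^3/3); ∫ 2·2·(4)·x dx = 0 (odd integrand); ∫ 4^2 dx = 16·2π.
So (1/(2π)) ∫_{-π}^{π} (2x + 4)^2 dx = 4π^2/3 + 16 = 4π^2/3 + 16.
Parseval ⇒ Σ |c_n|^2 = 4π^2/3 + 16.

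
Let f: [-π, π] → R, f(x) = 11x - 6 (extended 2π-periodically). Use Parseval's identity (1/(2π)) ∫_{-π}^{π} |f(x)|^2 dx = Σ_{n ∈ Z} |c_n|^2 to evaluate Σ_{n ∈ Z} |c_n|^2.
Σ |c_n|^2 = 121π^2/3 + 36

Expand and integrate term by term over [-π, π]:
  ∫ (11x)^2 dx = 121·(2π^3/3); ∫ 2·11·(-6)·x dx = 0 (odd integrand); ∫ (-6)^2 dx = 36·2π.
So (1/(2π)) ∫_{-π}^{π} (11x - 6)^2 dx = 121π^2/3 + 36 = 121π^2/3 + 36.
Parseval ⇒ Σ |c_n|^2 = 121π^2/3 + 36.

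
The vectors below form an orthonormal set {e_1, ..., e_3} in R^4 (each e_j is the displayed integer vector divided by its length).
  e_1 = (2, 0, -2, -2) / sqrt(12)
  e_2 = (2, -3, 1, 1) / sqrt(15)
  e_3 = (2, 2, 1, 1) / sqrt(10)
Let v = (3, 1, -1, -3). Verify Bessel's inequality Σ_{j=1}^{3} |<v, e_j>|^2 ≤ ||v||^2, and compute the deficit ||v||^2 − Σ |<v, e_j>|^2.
Σ |<v, e_j>|^2 = 18; ||v||^2 = 20; deficit = 2

Write each e_j = u_j / sqrt(<u_j, u_j>) where u_j is the displayed integer vector. Then <v, e_j> = <v, u_j> / sqrt(<u_j, u_j>), so |<v, e_j>|^2 = <v, u_j>^2 / <u_j, u_j>.
Coefficients: <v, e_1> = 14/sqrt(12), <v, e_2> = -1/sqrt(15), <v, e_3> = 4/sqrt(10).
Square and sum: Σ |<v, e_j>|^2 = 18.
Compute ||v||^2 = v·v = 20.
Deficit = 20 − 18 = 2 ≥ 0, confirming Bessel's inequality. (The deficit equals ||v − Σ <v,e_j> e_j||^2, the squared distance from v to span{e_j}.)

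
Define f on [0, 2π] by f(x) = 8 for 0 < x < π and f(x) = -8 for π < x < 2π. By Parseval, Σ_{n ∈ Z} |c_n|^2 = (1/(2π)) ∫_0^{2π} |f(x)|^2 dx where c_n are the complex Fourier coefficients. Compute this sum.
Σ |c_n|^2 = 64

Parseval equates the L^2 energy of f (normalised by 1/(2π)) with the ℓ^2 sum of its Fourier coefficients: (1/(2π)) ∫_0^{2π} |f|^2 = Σ |c_n|^2.
Compute the left side: (1/(2π)) [∫_0^π 8^2 dx + ∫_π^{2π} (-8)^2 dx] = (1/(2π)) · (64π + 64π) = (64 + 64)/2 = 64.
So Σ_{n ∈ Z} |c_n|^2 = 64.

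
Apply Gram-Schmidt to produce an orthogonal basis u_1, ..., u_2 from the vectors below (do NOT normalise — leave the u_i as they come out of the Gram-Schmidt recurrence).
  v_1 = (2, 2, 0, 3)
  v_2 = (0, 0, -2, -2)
Orthogonal basis:
  u_1 = (2, 2, 0, 3)
  u_2 = (12/17, 12/17, -2, -16/17)

Apply the Gram-Schmidt recurrence
  u_1 = v_1
  u_i = v_i − Σ_{j<i} ((v_i · u_j) / (u_j · u_j)) · u_j.

Step by step this gives:
  u_1 = (2, 2, 0, 3)
  u_2 = (12/17, 12/17, -2, -16/17)

Orthogonality check:
  u_2 · u_1 = 0 (should be 0)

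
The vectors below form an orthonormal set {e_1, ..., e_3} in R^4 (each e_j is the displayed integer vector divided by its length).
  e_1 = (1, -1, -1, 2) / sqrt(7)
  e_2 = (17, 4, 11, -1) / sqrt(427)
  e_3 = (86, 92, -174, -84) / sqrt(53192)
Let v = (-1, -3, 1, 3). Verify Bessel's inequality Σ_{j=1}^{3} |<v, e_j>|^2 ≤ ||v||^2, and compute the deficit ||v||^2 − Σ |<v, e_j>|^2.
Σ |<v, e_j>|^2 = 2148/109; ||v||^2 = 20; deficit = 32/109

Write each e_j = u_j / sqrt(<u_j, u_j>) where u_j is the displayed integer vector. Then <v, e_j> = <v, u_j> / sqrt(<u_j, u_j>), so |<v, e_j>|^2 = <v, u_j>^2 / <u_j, u_j>.
Coefficients: <v, e_1> = 7/sqrt(7), <v, e_2> = -21/sqrt(427), <v, e_3> = -788/sqrt(53192).
Square and sum: Σ |<v, e_j>|^2 = 2148/109.
Compute ||v||^2 = v·v = 20.
Deficit = 20 − 2148/109 = 32/109 ≥ 0, confirming Bessel's inequality. (The deficit equals ||v − Σ <v,e_j> e_j||^2, the squared distance from v to span{e_j}.)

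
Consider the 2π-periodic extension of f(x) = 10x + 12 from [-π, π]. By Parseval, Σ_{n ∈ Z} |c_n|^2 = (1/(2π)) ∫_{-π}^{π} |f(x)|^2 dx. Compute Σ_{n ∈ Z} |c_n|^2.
Σ |c_n|^2 = 100π^2/3 + 144

Expand and integrate term by term over [-π, π]:
  ∫ (10x)^2 dx = 100·(2π^3/3); ∫ 2·10·(12)·x dx = 0 (odd integrand); ∫ 12^2 dx = 144·2π.
So (1/(2π)) ∫_{-π}^{π} (10x + 12)^2 dx = 100π^2/3 + 144 = 100π^2/3 + 144.
Parseval ⇒ Σ |c_n|^2 = 100π^2/3 + 144.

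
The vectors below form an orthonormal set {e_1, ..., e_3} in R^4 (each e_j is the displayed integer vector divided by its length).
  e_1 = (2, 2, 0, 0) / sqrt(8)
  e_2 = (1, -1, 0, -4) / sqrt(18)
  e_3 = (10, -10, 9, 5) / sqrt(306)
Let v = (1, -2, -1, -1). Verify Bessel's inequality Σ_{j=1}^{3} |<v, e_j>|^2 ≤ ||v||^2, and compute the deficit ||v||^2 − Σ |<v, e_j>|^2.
Σ |<v, e_j>|^2 = 69/17; ||v||^2 = 7; deficit = 50/17

Write each e_j = u_j / sqrt(<u_j, u_j>) where u_j is the displayed integer vector. Then <v, e_j> = <v, u_j> / sqrt(<u_j, u_j>), so |<v, e_j>|^2 = <v, u_j>^2 / <u_j, u_j>.
Coefficients: <v, e_1> = -2/sqrt(8), <v, e_2> = 7/sqrt(18), <v, e_3> = 16/sqrt(306).
Square and sum: Σ |<v, e_j>|^2 = 69/17.
Compute ||v||^2 = v·v = 7.
Deficit = 7 − 69/17 = 50/17 ≥ 0, confirming Bessel's inequality. (The deficit equals ||v − Σ <v,e_j> e_j||^2, the squared distance from v to span{e_j}.)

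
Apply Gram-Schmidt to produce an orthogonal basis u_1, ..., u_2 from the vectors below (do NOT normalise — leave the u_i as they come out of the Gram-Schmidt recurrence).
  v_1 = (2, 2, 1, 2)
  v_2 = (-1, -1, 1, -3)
Orthogonal basis:
  u_1 = (2, 2, 1, 2)
  u_2 = (5/13, 5/13, 22/13, -21/13)

Apply the Gram-Schmidt recurrence
  u_1 = v_1
  u_i = v_i − Σ_{j<i} ((v_i · u_j) / (u_j · u_j)) · u_j.

Step by step this gives:
  u_1 = (2, 2, 1, 2)
  u_2 = (5/13, 5/13, 22/13, -21/13)

Orthogonality check:
  u_2 · u_1 = 0 (should be 0)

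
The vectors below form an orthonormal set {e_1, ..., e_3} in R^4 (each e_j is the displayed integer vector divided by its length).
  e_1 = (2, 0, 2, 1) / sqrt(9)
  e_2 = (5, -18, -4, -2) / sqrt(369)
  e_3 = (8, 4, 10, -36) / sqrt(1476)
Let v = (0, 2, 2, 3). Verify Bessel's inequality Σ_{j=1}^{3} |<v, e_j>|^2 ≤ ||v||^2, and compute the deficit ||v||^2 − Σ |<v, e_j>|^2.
Σ |<v, e_j>|^2 = 149/9; ||v||^2 = 17; deficit = 4/9

Write each e_j = u_j / sqrt(<u_j, u_j>) where u_j is the displayed integer vector. Then <v, e_j> = <v, u_j> / sqrt(<u_j, u_j>), so |<v, e_j>|^2 = <v, u_j>^2 / <u_j, u_j>.
Coefficients: <v, e_1> = 7/sqrt(9), <v, e_2> = -50/sqrt(369), <v, e_3> = -80/sqrt(1476).
Square and sum: Σ |<v, e_j>|^2 = 149/9.
Compute ||v||^2 = v·v = 17.
Deficit = 17 − 149/9 = 4/9 ≥ 0, confirming Bessel's inequality. (The deficit equals ||v − Σ <v,e_j> e_j||^2, the squared distance from v to span{e_j}.)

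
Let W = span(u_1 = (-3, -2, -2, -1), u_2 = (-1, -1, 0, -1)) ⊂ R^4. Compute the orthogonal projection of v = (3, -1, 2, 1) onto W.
proj_W(v) = (2, 1, 2, 0)

Set up U = [u_1 | ... | u_2] ∈ R^(4×2). The projector onto W = col(U) is P = U (U^T U)^(-1) U^T.
Compute U^T U =
  [18, 6]
  [6, 3],
and U^T v = (-12, -3).
Solve U^T U · c = U^T v for the coefficients: c = (-1, 1). The projection is proj_W(v) = U c.
Check: (v - proj_W(v)) · u_1 = 0  (should be 0).
Check: (v - proj_W(v)) · u_2 = 0  (should be 0).
Result: proj_W(v) = (2, 1, 2, 0).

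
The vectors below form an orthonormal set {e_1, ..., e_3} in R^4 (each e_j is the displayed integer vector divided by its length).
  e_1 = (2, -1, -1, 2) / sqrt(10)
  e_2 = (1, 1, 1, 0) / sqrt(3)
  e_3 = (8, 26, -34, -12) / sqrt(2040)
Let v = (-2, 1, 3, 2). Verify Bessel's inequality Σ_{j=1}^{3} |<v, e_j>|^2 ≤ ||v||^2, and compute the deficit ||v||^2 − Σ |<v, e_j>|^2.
Σ |<v, e_j>|^2 = 162/17; ||v||^2 = 18; deficit = 144/17

Write each e_j = u_j / sqrt(<u_j, u_j>) where u_j is the displayed integer vector. Then <v, e_j> = <v, u_j> / sqrt(<u_j, u_j>), so |<v, e_j>|^2 = <v, u_j>^2 / <u_j, u_j>.
Coefficients: <v, e_1> = -4/sqrt(10), <v, e_2> = 2/sqrt(3), <v, e_3> = -116/sqrt(2040).
Square and sum: Σ |<v, e_j>|^2 = 162/17.
Compute ||v||^2 = v·v = 18.
Deficit = 18 − 162/17 = 144/17 ≥ 0, confirming Bessel's inequality. (The deficit equals ||v − Σ <v,e_j> e_j||^2, the squared distance from v to span{e_j}.)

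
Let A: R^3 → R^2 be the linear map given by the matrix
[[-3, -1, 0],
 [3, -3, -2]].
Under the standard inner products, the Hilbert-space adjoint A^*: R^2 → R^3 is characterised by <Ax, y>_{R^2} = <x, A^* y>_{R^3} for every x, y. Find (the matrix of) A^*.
A^* = A^T =
[[-3, 3],
 [-1, -3],
 [0, -2]]

For real matrices with standard dot products, the defining identity <Ax, y> = <x, A^* y> gives (Ax)^T y = x^T (A^*) y, i.e. x^T A^T y = x^T (A^*) y. Since this holds for all x, y, we must have A^* = A^T. Therefore
A^* =
[[-3, 3],
 [-1, -3],
 [0, -2]].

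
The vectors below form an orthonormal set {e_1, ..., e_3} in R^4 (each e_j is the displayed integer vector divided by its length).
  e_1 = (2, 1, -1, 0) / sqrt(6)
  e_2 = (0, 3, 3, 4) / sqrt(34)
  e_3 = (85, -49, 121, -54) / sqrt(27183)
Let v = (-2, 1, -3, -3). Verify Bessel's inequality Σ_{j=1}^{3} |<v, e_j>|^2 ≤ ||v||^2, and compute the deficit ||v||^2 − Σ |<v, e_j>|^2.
Σ |<v, e_j>|^2 = 8538/533; ||v||^2 = 23; deficit = 3721/533

Write each e_j = u_j / sqrt(<u_j, u_j>) where u_j is the displayed integer vector. Then <v, e_j> = <v, u_j> / sqrt(<u_j, u_j>), so |<v, e_j>|^2 = <v, u_j>^2 / <u_j, u_j>.
Coefficients: <v, e_1> = 0/sqrt(6), <v, e_2> = -18/sqrt(34), <v, e_3> = -420/sqrt(27183).
Square and sum: Σ |<v, e_j>|^2 = 8538/533.
Compute ||v||^2 = v·v = 23.
Deficit = 23 − 8538/533 = 3721/533 ≥ 0, confirming Bessel's inequality. (The deficit equals ||v − Σ <v,e_j> e_j||^2, the squared distance from v to span{e_j}.)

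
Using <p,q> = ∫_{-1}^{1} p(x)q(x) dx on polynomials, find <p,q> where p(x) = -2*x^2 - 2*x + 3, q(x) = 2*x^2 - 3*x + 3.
<p,q> = 102/5

Expand the product: p(x)·q(x) = -4*x^4 + 2*x^3 + 6*x^2 - 15*x + 9.
∫_{-1}^{1} of each monomial x^k gives [2/(k+1) if k even, 0 if k odd]. Integrating term-by-term (or equivalently evaluating the antiderivative F(x) = -4*x^5/5 + x^4/2 + 2*x^3 - 15*x^2/2 + 9*x at the endpoints):
  F(1) − F(−1) = 16/5 − (-86/5) = 102/5.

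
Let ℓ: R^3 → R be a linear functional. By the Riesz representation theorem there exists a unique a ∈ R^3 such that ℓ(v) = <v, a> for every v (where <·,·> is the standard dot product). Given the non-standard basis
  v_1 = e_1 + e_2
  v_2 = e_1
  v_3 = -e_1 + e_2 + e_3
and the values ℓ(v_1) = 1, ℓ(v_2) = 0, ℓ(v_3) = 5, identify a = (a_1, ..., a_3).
a = (0, 1, 4)

Write a = (a_1, ..., a_3) in the standard basis. For each basis vector v_i, ℓ(v_i) = <v_i, a> is a linear equation in the a_j's. Collect the n equations into a matrix system V a = ℓ, where row i of V is v_i (expressed in the standard basis). Since V is invertible (lower-triangular with 1s on the diagonal, up to permutation), solve by back-substitution:
  V =
[[1, 1, 0],
 [1, 0, 0],
 [-1, 1, 1]]
  V a = (1, 0, 5)
Solving gives a = (0, 1, 4).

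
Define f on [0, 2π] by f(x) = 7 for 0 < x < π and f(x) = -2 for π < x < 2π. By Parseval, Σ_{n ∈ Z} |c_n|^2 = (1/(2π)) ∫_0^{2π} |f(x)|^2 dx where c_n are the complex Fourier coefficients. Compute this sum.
Σ |c_n|^2 = 53/2

Parseval equates the L^2 energy of f (normalised by 1/(2π)) with the ℓ^2 sum of its Fourier coefficients: (1/(2π)) ∫_0^{2π} |f|^2 = Σ |c_n|^2.
Compute the left side: (1/(2π)) [∫_0^π 7^2 dx + ∫_π^{2π} (-2)^2 dx] = (1/(2π)) · (49π + 4π) = (49 + 4)/2 = 53/2.
So Σ_{n ∈ Z} |c_n|^2 = 53/2.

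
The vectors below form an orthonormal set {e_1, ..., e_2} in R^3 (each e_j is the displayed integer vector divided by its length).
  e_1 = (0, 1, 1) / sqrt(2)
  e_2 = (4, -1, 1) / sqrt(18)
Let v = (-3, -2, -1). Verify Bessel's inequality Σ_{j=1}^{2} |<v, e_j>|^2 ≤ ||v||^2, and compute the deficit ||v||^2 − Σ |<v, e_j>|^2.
Σ |<v, e_j>|^2 = 101/9; ||v||^2 = 14; deficit = 25/9

Write each e_j = u_j / sqrt(<u_j, u_j>) where u_j is the displayed integer vector. Then <v, e_j> = <v, u_j> / sqrt(<u_j, u_j>), so |<v, e_j>|^2 = <v, u_j>^2 / <u_j, u_j>.
Coefficients: <v, e_1> = -3/sqrt(2), <v, e_2> = -11/sqrt(18).
Square and sum: Σ |<v, e_j>|^2 = 101/9.
Compute ||v||^2 = v·v = 14.
Deficit = 14 − 101/9 = 25/9 ≥ 0, confirming Bessel's inequality. (The deficit equals ||v − Σ <v,e_j> e_j||^2, the squared distance from v to span{e_j}.)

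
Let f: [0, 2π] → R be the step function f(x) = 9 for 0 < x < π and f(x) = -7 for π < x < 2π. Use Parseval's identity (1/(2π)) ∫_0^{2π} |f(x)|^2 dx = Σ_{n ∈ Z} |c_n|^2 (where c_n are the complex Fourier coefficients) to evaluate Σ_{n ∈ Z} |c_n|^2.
Σ |c_n|^2 = 65

Parseval equates the L^2 energy of f (normalised by 1/(2π)) with the ℓ^2 sum of its Fourier coefficients: (1/(2π)) ∫_0^{2π} |f|^2 = Σ |c_n|^2.
Compute the left side: (1/(2π)) [∫_0^π 9^2 dx + ∫_π^{2π} (-7)^2 dx] = (1/(2π)) · (81π + 49π) = (81 + 49)/2 = 65.
So Σ_{n ∈ Z} |c_n|^2 = 65.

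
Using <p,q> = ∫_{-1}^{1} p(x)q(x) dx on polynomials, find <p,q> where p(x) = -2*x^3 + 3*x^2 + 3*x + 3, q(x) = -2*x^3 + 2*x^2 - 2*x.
<p,q> = 96/35

Expand the product: p(x)·q(x) = 4*x^6 - 10*x^5 + 4*x^4 - 6*x^3 - 6*x.
∫_{-1}^{1} of each monomial x^k gives [2/(k+1) if k even, 0 if k odd]. Integrating term-by-term (or equivalently evaluating the antiderivative F(x) = 4*x^7/7 - 5*x^6/3 + 4*x^5/5 - 3*x^4/2 - 3*x^2 at the endpoints):
  F(1) − F(−1) = -1007/210 − (-1583/210) = 96/35.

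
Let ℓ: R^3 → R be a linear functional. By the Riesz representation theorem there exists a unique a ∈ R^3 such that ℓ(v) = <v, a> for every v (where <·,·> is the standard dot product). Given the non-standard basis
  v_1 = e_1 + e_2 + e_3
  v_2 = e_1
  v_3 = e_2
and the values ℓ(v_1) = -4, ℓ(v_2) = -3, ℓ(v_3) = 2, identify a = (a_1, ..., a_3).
a = (-3, 2, -3)

Write a = (a_1, ..., a_3) in the standard basis. For each basis vector v_i, ℓ(v_i) = <v_i, a> is a linear equation in the a_j's. Collect the n equations into a matrix system V a = ℓ, where row i of V is v_i (expressed in the standard basis). Since V is invertible (lower-triangular with 1s on the diagonal, up to permutation), solve by back-substitution:
  V =
[[1, 1, 1],
 [1, 0, 0],
 [0, 1, 0]]
  V a = (-4, -3, 2)
Solving gives a = (-3, 2, -3).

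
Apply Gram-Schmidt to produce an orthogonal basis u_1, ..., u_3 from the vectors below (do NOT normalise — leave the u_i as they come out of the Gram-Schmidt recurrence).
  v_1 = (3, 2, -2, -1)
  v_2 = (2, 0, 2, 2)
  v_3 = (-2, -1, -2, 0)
Orthogonal basis:
  u_1 = (3, 2, -2, -1)
  u_2 = (2, 0, 2, 2)
  u_3 = (0, -5/9, -10/9, 10/9)

Apply the Gram-Schmidt recurrence
  u_1 = v_1
  u_i = v_i − Σ_{j<i} ((v_i · u_j) / (u_j · u_j)) · u_j.

Step by step this gives:
  u_1 = (3, 2, -2, -1)
  u_2 = (2, 0, 2, 2)
  u_3 = (0, -5/9, -10/9, 10/9)

Orthogonality check:
  u_2 · u_1 = 0 (should be 0)
  u_3 · u_1 = 0 (should be 0)
  u_3 · u_2 = 0 (should be 0)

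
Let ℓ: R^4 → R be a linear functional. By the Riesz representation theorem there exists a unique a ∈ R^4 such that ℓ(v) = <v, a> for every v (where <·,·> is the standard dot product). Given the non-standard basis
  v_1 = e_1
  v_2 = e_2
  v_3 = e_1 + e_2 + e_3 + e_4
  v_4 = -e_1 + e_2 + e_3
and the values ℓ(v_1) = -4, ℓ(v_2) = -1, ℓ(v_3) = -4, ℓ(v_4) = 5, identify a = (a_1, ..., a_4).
a = (-4, -1, 2, -1)

Write a = (a_1, ..., a_4) in the standard basis. For each basis vector v_i, ℓ(v_i) = <v_i, a> is a linear equation in the a_j's. Collect the n equations into a matrix system V a = ℓ, where row i of V is v_i (expressed in the standard basis). Since V is invertible (lower-triangular with 1s on the diagonal, up to permutation), solve by back-substitution:
  V =
[[1, 0, 0, 0],
 [0, 1, 0, 0],
 [1, 1, 1, 1],
 [-1, 1, 1, 0]]
  V a = (-4, -1, -4, 5)
Solving gives a = (-4, -1, 2, -1).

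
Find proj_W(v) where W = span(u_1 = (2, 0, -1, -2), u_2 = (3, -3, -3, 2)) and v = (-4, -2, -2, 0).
proj_W(v) = (-141/127, -45/127, 48/127, 216/127)

Set up U = [u_1 | ... | u_2] ∈ R^(4×2). The projector onto W = col(U) is P = U (U^T U)^(-1) U^T.
Compute U^T U =
  [9, 5]
  [5, 31],
and U^T v = (-6, 0).
Solve U^T U · c = U^T v for the coefficients: c = (-93/127, 15/127). The projection is proj_W(v) = U c.
Check: (v - proj_W(v)) · u_1 = 0  (should be 0).
Check: (v - proj_W(v)) · u_2 = 0  (should be 0).
Result: proj_W(v) = (-141/127, -45/127, 48/127, 216/127).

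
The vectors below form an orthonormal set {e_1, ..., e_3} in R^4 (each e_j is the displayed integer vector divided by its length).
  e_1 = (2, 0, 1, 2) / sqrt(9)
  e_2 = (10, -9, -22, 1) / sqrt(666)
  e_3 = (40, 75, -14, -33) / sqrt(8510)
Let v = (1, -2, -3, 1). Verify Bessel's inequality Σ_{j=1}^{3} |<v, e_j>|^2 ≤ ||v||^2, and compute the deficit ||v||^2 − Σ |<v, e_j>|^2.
Σ |<v, e_j>|^2 = 1709/115; ||v||^2 = 15; deficit = 16/115

Write each e_j = u_j / sqrt(<u_j, u_j>) where u_j is the displayed integer vector. Then <v, e_j> = <v, u_j> / sqrt(<u_j, u_j>), so |<v, e_j>|^2 = <v, u_j>^2 / <u_j, u_j>.
Coefficients: <v, e_1> = 1/sqrt(9), <v, e_2> = 95/sqrt(666), <v, e_3> = -101/sqrt(8510).
Square and sum: Σ |<v, e_j>|^2 = 1709/115.
Compute ||v||^2 = v·v = 15.
Deficit = 15 − 1709/115 = 16/115 ≥ 0, confirming Bessel's inequality. (The deficit equals ||v − Σ <v,e_j> e_j||^2, the squared distance from v to span{e_j}.)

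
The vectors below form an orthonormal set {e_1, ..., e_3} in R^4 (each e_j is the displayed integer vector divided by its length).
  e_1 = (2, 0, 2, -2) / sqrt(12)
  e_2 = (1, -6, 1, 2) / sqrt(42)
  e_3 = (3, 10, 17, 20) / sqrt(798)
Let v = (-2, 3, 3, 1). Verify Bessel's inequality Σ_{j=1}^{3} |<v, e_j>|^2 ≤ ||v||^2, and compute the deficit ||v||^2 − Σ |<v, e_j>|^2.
Σ |<v, e_j>|^2 = 50/3; ||v||^2 = 23; deficit = 19/3

Write each e_j = u_j / sqrt(<u_j, u_j>) where u_j is the displayed integer vector. Then <v, e_j> = <v, u_j> / sqrt(<u_j, u_j>), so |<v, e_j>|^2 = <v, u_j>^2 / <u_j, u_j>.
Coefficients: <v, e_1> = 0/sqrt(12), <v, e_2> = -15/sqrt(42), <v, e_3> = 95/sqrt(798).
Square and sum: Σ |<v, e_j>|^2 = 50/3.
Compute ||v||^2 = v·v = 23.
Deficit = 23 − 50/3 = 19/3 ≥ 0, confirming Bessel's inequality. (The deficit equals ||v − Σ <v,e_j> e_j||^2, the squared distance from v to span{e_j}.)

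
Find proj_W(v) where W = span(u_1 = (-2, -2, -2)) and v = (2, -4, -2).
proj_W(v) = (-4/3, -4/3, -4/3)

Set up U = [u_1 | ... | u_1] ∈ R^(3×1). The projector onto W = col(U) is P = U (U^T U)^(-1) U^T.
Compute U^T U =
  [12],
and U^T v = (8).
Solve U^T U · c = U^T v for the coefficients: c = (2/3). The projection is proj_W(v) = U c.
Check: (v - proj_W(v)) · u_1 = 0  (should be 0).
Result: proj_W(v) = (-4/3, -4/3, -4/3).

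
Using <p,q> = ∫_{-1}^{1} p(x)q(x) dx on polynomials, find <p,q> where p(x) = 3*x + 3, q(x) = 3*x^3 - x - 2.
<p,q> = -52/5

Expand the product: p(x)·q(x) = 9*x^4 + 9*x^3 - 3*x^2 - 9*x - 6.
∫_{-1}^{1} of each monomial x^k gives [2/(k+1) if k even, 0 if k odd]. Integrating term-by-term (or equivalently evaluating the antiderivative F(x) = 9*x^5/5 + 9*x^4/4 - x^3 - 9*x^2/2 - 6*x at the endpoints):
  F(1) − F(−1) = -149/20 − (59/20) = -52/5.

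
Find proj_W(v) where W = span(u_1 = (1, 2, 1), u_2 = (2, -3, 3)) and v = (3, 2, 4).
proj_W(v) = (420/131, 259/131, 503/131)

Set up U = [u_1 | ... | u_2] ∈ R^(3×2). The projector onto W = col(U) is P = U (U^T U)^(-1) U^T.
Compute U^T U =
  [6, -1]
  [-1, 22],
and U^T v = (11, 12).
Solve U^T U · c = U^T v for the coefficients: c = (254/131, 83/131). The projection is proj_W(v) = U c.
Check: (v - proj_W(v)) · u_1 = 0  (should be 0).
Check: (v - proj_W(v)) · u_2 = 0  (should be 0).
Result: proj_W(v) = (420/131, 259/131, 503/131).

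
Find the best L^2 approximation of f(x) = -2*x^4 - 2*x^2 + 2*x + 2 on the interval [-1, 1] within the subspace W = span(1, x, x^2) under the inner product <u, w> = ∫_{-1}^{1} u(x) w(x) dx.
g(x) = -26*x^2/7 + 2*x + 76/35

The best approximation g ∈ W is the orthogonal projection of f onto W. Writing g = a_0 + a_1 x + a_2 x^2, the coefficients solve the normal equations G · a = b where
  G_{ij} = <φ_i, φ_j> and b_i = <f, φ_i>, with φ_0 = 1, φ_1 = x, φ_2 = x^2.
G =
  [2, 0, 2/3]
  [0, 2/3, 0]
  [2/3, 0, 2/5],
b = (28/15, 4/3, -4/105).
Solving gives a_0 = 76/35, a_1 = 2, a_2 = -26/7, so
  g(x) = -26*x^2/7 + 2*x + 76/35.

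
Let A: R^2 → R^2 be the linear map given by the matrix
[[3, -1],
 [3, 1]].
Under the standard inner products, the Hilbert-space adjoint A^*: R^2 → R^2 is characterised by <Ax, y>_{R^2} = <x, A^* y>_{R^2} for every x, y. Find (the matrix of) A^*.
A^* = A^T =
[[3, 3],
 [-1, 1]]

For real matrices with standard dot products, the defining identity <Ax, y> = <x, A^* y> gives (Ax)^T y = x^T (A^*) y, i.e. x^T A^T y = x^T (A^*) y. Since this holds for all x, y, we must have A^* = A^T. Therefore
A^* =
[[3, 3],
 [-1, 1]].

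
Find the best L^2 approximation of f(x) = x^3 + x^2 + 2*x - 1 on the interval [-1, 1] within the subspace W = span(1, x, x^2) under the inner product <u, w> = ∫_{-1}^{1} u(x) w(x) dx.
g(x) = x^2 + 13*x/5 - 1

The best approximation g ∈ W is the orthogonal projection of f onto W. Writing g = a_0 + a_1 x + a_2 x^2, the coefficients solve the normal equations G · a = b where
  G_{ij} = <φ_i, φ_j> and b_i = <f, φ_i>, with φ_0 = 1, φ_1 = x, φ_2 = x^2.
G =
  [2, 0, 2/3]
  [0, 2/3, 0]
  [2/3, 0, 2/5],
b = (-4/3, 26/15, -4/15).
Solving gives a_0 = -1, a_1 = 13/5, a_2 = 1, so
  g(x) = x^2 + 13*x/5 - 1.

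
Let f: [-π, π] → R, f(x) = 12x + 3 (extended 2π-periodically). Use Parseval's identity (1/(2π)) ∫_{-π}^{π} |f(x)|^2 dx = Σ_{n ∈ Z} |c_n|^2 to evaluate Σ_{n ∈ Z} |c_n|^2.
Σ |c_n|^2 = 48π^2 + 9

Expand and integrate term by term over [-π, π]:
  ∫ (12x)^2 dx = 144·(2π^3/3); ∫ 2·12·(3)·x dx = 0 (odd integrand); ∫ 3^2 dx = 9·2π.
So (1/(2π)) ∫_{-π}^{π} (12x + 3)^2 dx = 144π^2/3 + 9 = 48π^2 + 9.
Parseval ⇒ Σ |c_n|^2 = 48π^2 + 9.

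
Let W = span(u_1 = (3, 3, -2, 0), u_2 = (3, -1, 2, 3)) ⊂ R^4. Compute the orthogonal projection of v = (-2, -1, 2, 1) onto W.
proj_W(v) = (-699/502, -979/502, 373/251, 105/251)

Set up U = [u_1 | ... | u_2] ∈ R^(4×2). The projector onto W = col(U) is P = U (U^T U)^(-1) U^T.
Compute U^T U =
  [22, 2]
  [2, 23],
and U^T v = (-13, 2).
Solve U^T U · c = U^T v for the coefficients: c = (-303/502, 35/251). The projection is proj_W(v) = U c.
Check: (v - proj_W(v)) · u_1 = 0  (should be 0).
Check: (v - proj_W(v)) · u_2 = 0  (should be 0).
Result: proj_W(v) = (-699/502, -979/502, 373/251, 105/251).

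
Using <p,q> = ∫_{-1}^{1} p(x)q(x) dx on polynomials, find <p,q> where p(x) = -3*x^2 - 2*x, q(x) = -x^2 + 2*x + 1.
<p,q> = -52/15

Expand the product: p(x)·q(x) = 3*x^4 - 4*x^3 - 7*x^2 - 2*x.
∫_{-1}^{1} of each monomial x^k gives [2/(k+1) if k even, 0 if k odd]. Integrating term-by-term (or equivalently evaluating the antiderivative F(x) = 3*x^5/5 - x^4 - 7*x^3/3 - x^2 at the endpoints):
  F(1) − F(−1) = -56/15 − (-4/15) = -52/15.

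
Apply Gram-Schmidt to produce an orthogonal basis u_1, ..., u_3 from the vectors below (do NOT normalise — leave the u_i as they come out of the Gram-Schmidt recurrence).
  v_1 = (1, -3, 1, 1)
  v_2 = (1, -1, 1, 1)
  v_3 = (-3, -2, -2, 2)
Orthogonal basis:
  u_1 = (1, -3, 1, 1)
  u_2 = (1/2, 1/2, 1/2, 1/2)
  u_3 = (-2, 0, -1, 3)

Apply the Gram-Schmidt recurrence
  u_1 = v_1
  u_i = v_i − Σ_{j<i} ((v_i · u_j) / (u_j · u_j)) · u_j.

Step by step this gives:
  u_1 = (1, -3, 1, 1)
  u_2 = (1/2, 1/2, 1/2, 1/2)
  u_3 = (-2, 0, -1, 3)

Orthogonality check:
  u_2 · u_1 = 0 (should be 0)
  u_3 · u_1 = 0 (should be 0)
  u_3 · u_2 = 0 (should be 0)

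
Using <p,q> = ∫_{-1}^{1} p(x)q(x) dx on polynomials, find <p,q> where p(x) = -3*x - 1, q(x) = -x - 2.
<p,q> = 6

Expand the product: p(x)·q(x) = 3*x^2 + 7*x + 2.
∫_{-1}^{1} of each monomial x^k gives [2/(k+1) if k even, 0 if k odd]. Integrating term-by-term (or equivalently evaluating the antiderivative F(x) = x^3 + 7*x^2/2 + 2*x at the endpoints):
  F(1) − F(−1) = 13/2 − (1/2) = 6.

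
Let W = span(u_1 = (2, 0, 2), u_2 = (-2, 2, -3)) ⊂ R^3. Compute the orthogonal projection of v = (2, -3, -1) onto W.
proj_W(v) = (0, -2, 1)

Set up U = [u_1 | ... | u_2] ∈ R^(3×2). The projector onto W = col(U) is P = U (U^T U)^(-1) U^T.
Compute U^T U =
  [8, -10]
  [-10, 17],
and U^T v = (2, -7).
Solve U^T U · c = U^T v for the coefficients: c = (-1, -1). The projection is proj_W(v) = U c.
Check: (v - proj_W(v)) · u_1 = 0  (should be 0).
Check: (v - proj_W(v)) · u_2 = 0  (should be 0).
Result: proj_W(v) = (0, -2, 1).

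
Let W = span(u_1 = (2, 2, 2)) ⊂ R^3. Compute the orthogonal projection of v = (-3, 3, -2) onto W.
proj_W(v) = (-2/3, -2/3, -2/3)

Set up U = [u_1 | ... | u_1] ∈ R^(3×1). The projector onto W = col(U) is P = U (U^T U)^(-1) U^T.
Compute U^T U =
  [12],
and U^T v = (-4).
Solve U^T U · c = U^T v for the coefficients: c = (-1/3). The projection is proj_W(v) = U c.
Check: (v - proj_W(v)) · u_1 = 0  (should be 0).
Result: proj_W(v) = (-2/3, -2/3, -2/3).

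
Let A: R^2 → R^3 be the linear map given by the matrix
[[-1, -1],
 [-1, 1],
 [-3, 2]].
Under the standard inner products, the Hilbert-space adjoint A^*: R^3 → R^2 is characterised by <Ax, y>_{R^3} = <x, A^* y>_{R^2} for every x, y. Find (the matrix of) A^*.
A^* = A^T =
[[-1, -1, -3],
 [-1, 1, 2]]

For real matrices with standard dot products, the defining identity <Ax, y> = <x, A^* y> gives (Ax)^T y = x^T (A^*) y, i.e. x^T A^T y = x^T (A^*) y. Since this holds for all x, y, we must have A^* = A^T. Therefore
A^* =
[[-1, -1, -3],
 [-1, 1, 2]].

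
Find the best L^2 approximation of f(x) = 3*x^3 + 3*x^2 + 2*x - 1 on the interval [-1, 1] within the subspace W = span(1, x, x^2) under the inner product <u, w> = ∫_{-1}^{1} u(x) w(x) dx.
g(x) = 3*x^2 + 19*x/5 - 1

The best approximation g ∈ W is the orthogonal projection of f onto W. Writing g = a_0 + a_1 x + a_2 x^2, the coefficients solve the normal equations G · a = b where
  G_{ij} = <φ_i, φ_j> and b_i = <f, φ_i>, with φ_0 = 1, φ_1 = x, φ_2 = x^2.
G =
  [2, 0, 2/3]
  [0, 2/3, 0]
  [2/3, 0, 2/5],
b = (0, 38/15, 8/15).
Solving gives a_0 = -1, a_1 = 19/5, a_2 = 3, so
  g(x) = 3*x^2 + 19*x/5 - 1.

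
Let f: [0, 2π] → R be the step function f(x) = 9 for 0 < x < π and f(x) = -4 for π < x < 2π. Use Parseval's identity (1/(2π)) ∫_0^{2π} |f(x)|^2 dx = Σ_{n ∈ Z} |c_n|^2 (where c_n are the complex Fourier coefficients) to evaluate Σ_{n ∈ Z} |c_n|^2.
Σ |c_n|^2 = 97/2

Parseval equates the L^2 energy of f (normalised by 1/(2π)) with the ℓ^2 sum of its Fourier coefficients: (1/(2π)) ∫_0^{2π} |f|^2 = Σ |c_n|^2.
Compute the left side: (1/(2π)) [∫_0^π 9^2 dx + ∫_π^{2π} (-4)^2 dx] = (1/(2π)) · (81π + 16π) = (81 + 16)/2 = 97/2.
So Σ_{n ∈ Z} |c_n|^2 = 97/2.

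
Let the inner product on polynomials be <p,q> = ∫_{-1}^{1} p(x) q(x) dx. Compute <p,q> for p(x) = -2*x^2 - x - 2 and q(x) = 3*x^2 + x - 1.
<p,q> = -26/15

Expand the product: p(x)·q(x) = -6*x^4 - 5*x^3 - 5*x^2 - x + 2.
∫_{-1}^{1} of each monomial x^k gives [2/(k+1) if k even, 0 if k odd]. Integrating term-by-term (or equivalently evaluating the antiderivative F(x) = -6*x^5/5 - 5*x^4/4 - 5*x^3/3 - x^2/2 + 2*x at the endpoints):
  F(1) − F(−1) = -157/60 − (-53/60) = -26/15.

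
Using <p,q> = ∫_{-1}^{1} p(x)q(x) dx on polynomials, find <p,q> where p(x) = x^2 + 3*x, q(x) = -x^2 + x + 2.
<p,q> = 44/15

Expand the product: p(x)·q(x) = -x^4 - 2*x^3 + 5*x^2 + 6*x.
∫_{-1}^{1} of each monomial x^k gives [2/(k+1) if k even, 0 if k odd]. Integrating term-by-term (or equivalently evaluating the antiderivative F(x) = -x^5/5 - x^4/2 + 5*x^3/3 + 3*x^2 at the endpoints):
  F(1) − F(−1) = 119/30 − (31/30) = 44/15.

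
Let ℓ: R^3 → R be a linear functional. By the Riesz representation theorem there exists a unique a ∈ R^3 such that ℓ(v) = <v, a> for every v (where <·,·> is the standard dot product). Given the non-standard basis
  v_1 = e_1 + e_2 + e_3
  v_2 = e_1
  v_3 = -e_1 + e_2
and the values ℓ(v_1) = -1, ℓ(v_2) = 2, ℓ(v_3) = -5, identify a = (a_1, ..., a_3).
a = (2, -3, 0)

Write a = (a_1, ..., a_3) in the standard basis. For each basis vector v_i, ℓ(v_i) = <v_i, a> is a linear equation in the a_j's. Collect the n equations into a matrix system V a = ℓ, where row i of V is v_i (expressed in the standard basis). Since V is invertible (lower-triangular with 1s on the diagonal, up to permutation), solve by back-substitution:
  V =
[[1, 1, 1],
 [1, 0, 0],
 [-1, 1, 0]]
  V a = (-1, 2, -5)
Solving gives a = (2, -3, 0).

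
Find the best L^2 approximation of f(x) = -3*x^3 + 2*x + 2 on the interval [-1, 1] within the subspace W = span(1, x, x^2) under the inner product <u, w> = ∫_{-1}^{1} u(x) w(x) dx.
g(x) = x/5 + 2

The best approximation g ∈ W is the orthogonal projection of f onto W. Writing g = a_0 + a_1 x + a_2 x^2, the coefficients solve the normal equations G · a = b where
  G_{ij} = <φ_i, φ_j> and b_i = <f, φ_i>, with φ_0 = 1, φ_1 = x, φ_2 = x^2.
G =
  [2, 0, 2/3]
  [0, 2/3, 0]
  [2/3, 0, 2/5],
b = (4, 2/15, 4/3).
Solving gives a_0 = 2, a_1 = 1/5, a_2 = 0, so
  g(x) = x/5 + 2.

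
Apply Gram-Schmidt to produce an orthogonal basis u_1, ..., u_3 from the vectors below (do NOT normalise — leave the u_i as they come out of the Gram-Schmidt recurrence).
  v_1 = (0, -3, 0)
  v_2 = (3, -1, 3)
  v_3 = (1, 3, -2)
Orthogonal basis:
  u_1 = (0, -3, 0)
  u_2 = (3, 0, 3)
  u_3 = (3/2, 0, -3/2)

Apply the Gram-Schmidt recurrence
  u_1 = v_1
  u_i = v_i − Σ_{j<i} ((v_i · u_j) / (u_j · u_j)) · u_j.

Step by step this gives:
  u_1 = (0, -3, 0)
  u_2 = (3, 0, 3)
  u_3 = (3/2, 0, -3/2)

Orthogonality check:
  u_2 · u_1 = 0 (should be 0)
  u_3 · u_1 = 0 (should be 0)
  u_3 · u_2 = 0 (should be 0)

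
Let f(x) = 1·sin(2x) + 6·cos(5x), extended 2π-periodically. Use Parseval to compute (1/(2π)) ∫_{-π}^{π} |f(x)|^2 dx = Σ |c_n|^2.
Σ |c_n|^2 = 37/2

Expand |f|^2 and use orthogonality of {sin(nx), cos(mx)} on [-π, π]:
  ∫_{-π}^{π} sin(nx)^2 dx = π, ∫ cos(mx)^2 dx = π, and cross terms integrate to 0.
So ∫_{-π}^{π} f(x)^2 dx = 1^2 · π + 6^2 · π = (1 + 36)π.
Divide by 2π: (1 + 36)/2 = 37/2.
By Parseval, this equals Σ |c_n|^2.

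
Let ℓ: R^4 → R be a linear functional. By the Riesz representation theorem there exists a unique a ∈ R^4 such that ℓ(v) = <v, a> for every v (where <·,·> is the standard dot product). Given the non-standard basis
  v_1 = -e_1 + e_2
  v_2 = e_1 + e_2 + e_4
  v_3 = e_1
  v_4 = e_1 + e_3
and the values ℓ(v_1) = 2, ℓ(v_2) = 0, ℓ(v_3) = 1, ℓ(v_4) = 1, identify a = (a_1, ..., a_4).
a = (1, 3, 0, -4)

Write a = (a_1, ..., a_4) in the standard basis. For each basis vector v_i, ℓ(v_i) = <v_i, a> is a linear equation in the a_j's. Collect the n equations into a matrix system V a = ℓ, where row i of V is v_i (expressed in the standard basis). Since V is invertible (lower-triangular with 1s on the diagonal, up to permutation), solve by back-substitution:
  V =
[[-1, 1, 0, 0],
 [1, 1, 0, 1],
 [1, 0, 0, 0],
 [1, 0, 1, 0]]
  V a = (2, 0, 1, 1)
Solving gives a = (1, 3, 0, -4).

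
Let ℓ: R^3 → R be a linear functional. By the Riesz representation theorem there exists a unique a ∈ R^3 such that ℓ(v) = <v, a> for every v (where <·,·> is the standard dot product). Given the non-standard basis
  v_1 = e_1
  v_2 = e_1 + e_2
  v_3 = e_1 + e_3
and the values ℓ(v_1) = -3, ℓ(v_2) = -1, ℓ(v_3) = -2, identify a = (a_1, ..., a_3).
a = (-3, 2, 1)

Write a = (a_1, ..., a_3) in the standard basis. For each basis vector v_i, ℓ(v_i) = <v_i, a> is a linear equation in the a_j's. Collect the n equations into a matrix system V a = ℓ, where row i of V is v_i (expressed in the standard basis). Since V is invertible (lower-triangular with 1s on the diagonal, up to permutation), solve by back-substitution:
  V =
[[1, 0, 0],
 [1, 1, 0],
 [1, 0, 1]]
  V a = (-3, -1, -2)
Solving gives a = (-3, 2, 1).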